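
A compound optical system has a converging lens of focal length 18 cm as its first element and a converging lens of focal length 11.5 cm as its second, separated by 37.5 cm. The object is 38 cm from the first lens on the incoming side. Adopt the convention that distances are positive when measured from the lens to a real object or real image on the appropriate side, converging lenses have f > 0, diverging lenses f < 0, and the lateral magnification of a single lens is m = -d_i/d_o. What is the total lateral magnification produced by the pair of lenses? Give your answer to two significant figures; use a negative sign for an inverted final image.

Applying the thin-lens equation to the first lens, 1/18 = 1/38 + 1/d_i1, which gives d_i1 = 34.200 cm.
Its lateral magnification is m_1 = -d_i1/d_o1 = -(34.200)/38 = -0.9000.
The intermediate image is 34.200 cm to the right of lens 1, so d_o2 = L - d_i1 = 37.5 - 34.200 = 3.300 cm.
Applying the thin-lens equation again with f_2 = 11.5 cm and d_o2 = 3.300 cm gives d_i2 = -4.628 cm.
m_2 = -(-4.628)/(3.300) = 1.4024.
Total m = m_1 x m_2 = (-0.9000)(1.4024) = -1.2622.

-1.3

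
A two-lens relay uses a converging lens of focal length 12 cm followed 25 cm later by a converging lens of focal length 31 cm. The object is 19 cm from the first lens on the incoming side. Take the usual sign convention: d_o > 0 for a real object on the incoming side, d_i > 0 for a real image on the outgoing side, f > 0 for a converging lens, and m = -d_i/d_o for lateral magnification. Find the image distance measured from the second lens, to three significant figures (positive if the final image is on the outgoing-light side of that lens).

6.09 cm

Lens 1: 1/d_i1 = 1/f_1 - 1/d_o1 = 1/12 - 1/19 = 0.03070 cm^-1, so d_i1 = 32.571 cm.
Since 32.571 cm > 25 cm, the first image lies past the second lens and serves as a virtual object: d_o2 = L - d_i1 = -7.571 cm.
Lens 2: 1/d_i2 = 1/f_2 - 1/d_o2 = 1/31 - 1/(-7.571) = 0.16433 cm^-1, so d_i2 = 6.085 cm.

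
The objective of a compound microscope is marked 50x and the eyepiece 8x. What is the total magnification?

The overall magnification of a compound microscope is the product of the objective and eyepiece magnifications:
M = M_obj x M_eye = 50 x 8 = 400.

400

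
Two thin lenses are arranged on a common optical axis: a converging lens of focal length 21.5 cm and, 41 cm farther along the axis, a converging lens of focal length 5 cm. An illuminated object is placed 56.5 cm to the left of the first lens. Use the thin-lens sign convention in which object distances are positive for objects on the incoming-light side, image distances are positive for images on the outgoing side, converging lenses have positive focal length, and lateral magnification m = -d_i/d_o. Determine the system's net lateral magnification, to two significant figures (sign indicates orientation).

2.4

First lens: d_i1 = 1/(1/21.5 - 1/56.5) = 34.707 cm.
m_1 = -(34.707)/56.5 = -0.6143.
The intermediate image is 34.707 cm to the right of lens 1, so d_o2 = L - d_i1 = 41 - 34.707 = 6.293 cm.
Second lens: d_i2 = 1/(1/5 - 1/(6.293)) = 24.337 cm.
m_2 = -(24.337)/(6.293) = -3.8674.
Total m = m_1 x m_2 = (-0.6143)(-3.8674) = 2.3757.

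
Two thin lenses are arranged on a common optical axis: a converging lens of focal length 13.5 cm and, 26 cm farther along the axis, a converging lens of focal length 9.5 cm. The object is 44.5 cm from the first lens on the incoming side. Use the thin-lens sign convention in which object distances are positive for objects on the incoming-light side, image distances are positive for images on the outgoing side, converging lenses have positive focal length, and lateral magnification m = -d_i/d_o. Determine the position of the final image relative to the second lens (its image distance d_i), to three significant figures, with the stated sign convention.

Applying the thin-lens equation to the first lens, 1/13.5 = 1/44.5 + 1/d_i1, which gives d_i1 = 19.379 cm.
The intermediate image is 19.379 cm to the right of lens 1, so d_o2 = L - d_i1 = 26 - 19.379 = 6.621 cm.
Applying the thin-lens equation again with f_2 = 9.5 cm and d_o2 = 6.621 cm gives d_i2 = -21.847 cm.

-21.8 cm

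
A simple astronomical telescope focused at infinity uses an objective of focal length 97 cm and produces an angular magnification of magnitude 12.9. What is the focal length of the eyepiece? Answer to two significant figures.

7.5 cm

|M| = f_obj/f_eye, so f_eye = f_obj/|M| = 97/12.9 = 7.519 cm.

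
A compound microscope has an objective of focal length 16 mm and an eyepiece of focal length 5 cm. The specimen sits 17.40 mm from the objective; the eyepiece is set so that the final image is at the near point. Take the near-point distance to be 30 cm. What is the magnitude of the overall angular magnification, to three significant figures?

Convert to cm: f_obj = 16 mm = 1.6 cm; d_o = 17.40 mm = 1.74 cm.
Objective: 1/d_i = 1/f_obj - 1/d_o = 1/1.6 - 1/1.74 = 0.05029 cm^-1, so d_i = 19.886 cm.
m_obj = -d_i/d_o = -19.886/1.74 = -11.429.
Eyepiece angular magnification (image at near point): M_eye = 1 + D/f_e = 1 + 30/5 = 7.000.
Overall M = m_obj x M_eye = (-11.429)(7.000) = -80.00.
|M| = 80.00.

80.0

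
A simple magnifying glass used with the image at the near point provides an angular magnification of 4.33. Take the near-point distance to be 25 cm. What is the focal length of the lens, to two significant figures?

For the image at the near point, M = 1 + D/f.
f = D/(M - 1) = 25/(4.33 - 1) = 7.508 cm.

7.5 cm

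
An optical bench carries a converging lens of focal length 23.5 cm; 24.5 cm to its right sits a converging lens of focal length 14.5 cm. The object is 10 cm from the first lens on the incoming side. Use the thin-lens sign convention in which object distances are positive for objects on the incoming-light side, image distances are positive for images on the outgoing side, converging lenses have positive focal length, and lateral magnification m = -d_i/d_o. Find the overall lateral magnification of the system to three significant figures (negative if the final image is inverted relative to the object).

-0.921

First lens: d_i1 = 1/(1/23.5 - 1/10) = -17.407 cm.
m_1 = -(-17.407)/10 = 1.7407.
The intermediate image is virtual, 17.407 cm to the left of lens 1, so d_o2 = L - d_i1 = 24.5 - (-17.407) = 41.907 cm.
Second lens: d_i2 = 1/(1/14.5 - 1/(41.907)) = 22.171 cm.
m_2 = -(22.171)/(41.907) = -0.5291.
Total m = m_1 x m_2 = (1.7407)(-0.5291) = -0.9209.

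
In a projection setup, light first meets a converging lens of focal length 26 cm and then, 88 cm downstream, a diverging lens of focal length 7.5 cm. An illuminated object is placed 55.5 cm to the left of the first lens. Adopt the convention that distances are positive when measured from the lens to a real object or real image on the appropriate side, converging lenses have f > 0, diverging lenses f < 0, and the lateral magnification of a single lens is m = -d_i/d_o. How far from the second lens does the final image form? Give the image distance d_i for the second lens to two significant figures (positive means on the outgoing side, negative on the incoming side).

Applying the thin-lens equation to the first lens, 1/26 = 1/55.5 + 1/d_i1, which gives d_i1 = 48.915 cm.
The intermediate image is 48.915 cm to the right of lens 1, so d_o2 = L - d_i1 = 88 - 48.915 = 39.085 cm.
Applying the thin-lens equation again with f_2 = -7.5 cm and d_o2 = 39.085 cm gives d_i2 = -6.293 cm.

-6.3 cm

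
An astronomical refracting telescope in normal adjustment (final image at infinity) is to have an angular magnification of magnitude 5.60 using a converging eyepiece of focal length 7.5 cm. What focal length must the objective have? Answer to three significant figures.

|M| = f_obj/|f_eye|, so f_obj = |M| x |f_eye| = 5.6 x 7.5 = 42.000 cm.

42.0 cm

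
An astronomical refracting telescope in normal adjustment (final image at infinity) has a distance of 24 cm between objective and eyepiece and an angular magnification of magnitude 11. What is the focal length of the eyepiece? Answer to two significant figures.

2.0 cm

In normal adjustment the tube length equals f_obj + f_eye and |M| = f_obj/f_eye.
So f_obj = 11 f_eye and 11 f_eye + f_eye = 24 cm, giving f_eye = 24/12 = 2.000 cm and f_obj = 22.000 cm.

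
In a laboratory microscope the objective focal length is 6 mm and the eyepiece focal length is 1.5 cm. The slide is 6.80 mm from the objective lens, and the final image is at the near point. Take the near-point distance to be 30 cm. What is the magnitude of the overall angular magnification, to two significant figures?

Convert to cm: f_obj = 6 mm = 0.6 cm; d_o = 6.80 mm = 0.68 cm.
Objective: 1/d_i = 1/f_obj - 1/d_o = 1/0.6 - 1/0.68 = 0.19608 cm^-1, so d_i = 5.100 cm.
m_obj = -d_i/d_o = -5.100/0.68 = -7.500.
Eyepiece angular magnification (image at near point): M_eye = 1 + D/f_e = 1 + 30/1.5 = 21.000.
Overall M = m_obj x M_eye = (-7.500)(21.000) = -157.50.
|M| = 157.50.

160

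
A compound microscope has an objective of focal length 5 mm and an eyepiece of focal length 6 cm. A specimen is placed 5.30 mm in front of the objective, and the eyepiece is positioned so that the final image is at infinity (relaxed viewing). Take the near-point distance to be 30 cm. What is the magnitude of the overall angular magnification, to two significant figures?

83

Convert to cm: f_obj = 5 mm = 0.5 cm; d_o = 5.30 mm = 0.53 cm.
Objective: 1/d_i = 1/f_obj - 1/d_o = 1/0.5 - 1/0.53 = 0.11321 cm^-1, so d_i = 8.833 cm.
m_obj = -d_i/d_o = -8.833/0.53 = -16.667.
Eyepiece angular magnification (image at infinity): M_eye = D/f_e = 30/6 = 5.000.
Overall M = m_obj x M_eye = (-16.667)(5.000) = -83.33.
|M| = 83.33.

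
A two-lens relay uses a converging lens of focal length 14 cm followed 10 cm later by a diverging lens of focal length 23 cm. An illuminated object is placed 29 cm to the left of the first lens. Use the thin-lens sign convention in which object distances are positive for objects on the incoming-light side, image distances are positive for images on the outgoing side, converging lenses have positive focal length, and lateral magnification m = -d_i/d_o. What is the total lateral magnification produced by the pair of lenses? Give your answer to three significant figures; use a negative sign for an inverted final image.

-3.62

Applying the thin-lens equation to the first lens, 1/14 = 1/29 + 1/d_i1, which gives d_i1 = 27.067 cm.
Its lateral magnification is m_1 = -d_i1/d_o1 = -(27.067)/29 = -0.9333.
Since 27.067 cm > 10 cm, the first image lies past the second lens and serves as a virtual object: d_o2 = L - d_i1 = -17.067 cm.
Applying the thin-lens equation again with f_2 = -23 cm and d_o2 = -17.067 cm gives d_i2 = 66.157 cm.
m_2 = -(66.157)/(-17.067) = 3.8764.
Overall magnification: m = m_1 m_2 = -3.6180.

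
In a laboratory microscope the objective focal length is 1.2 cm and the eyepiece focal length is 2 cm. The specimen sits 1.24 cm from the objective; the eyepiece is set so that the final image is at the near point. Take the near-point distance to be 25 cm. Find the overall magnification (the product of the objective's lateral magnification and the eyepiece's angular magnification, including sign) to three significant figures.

Objective: 1/d_i = 1/f_obj - 1/d_o = 1/1.2 - 1/1.24 = 0.02688 cm^-1, so d_i = 37.200 cm.
m_obj = -d_i/d_o = -37.200/1.24 = -30.000.
Eyepiece angular magnification (image at near point): M_eye = 1 + D/f_e = 1 + 25/2 = 13.500.
Overall M = m_obj x M_eye = (-30.000)(13.500) = -405.00.

-405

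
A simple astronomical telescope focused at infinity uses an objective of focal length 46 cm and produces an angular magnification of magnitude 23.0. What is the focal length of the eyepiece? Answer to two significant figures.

2.0 cm

|M| = f_obj/f_eye, so f_eye = f_obj/|M| = 46/23.0 = 2.000 cm.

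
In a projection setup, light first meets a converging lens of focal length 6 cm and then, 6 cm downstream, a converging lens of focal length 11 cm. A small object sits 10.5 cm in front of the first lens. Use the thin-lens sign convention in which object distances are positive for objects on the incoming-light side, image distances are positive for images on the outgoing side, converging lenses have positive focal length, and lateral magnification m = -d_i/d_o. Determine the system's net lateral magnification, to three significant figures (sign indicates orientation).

First lens: d_i1 = 1/(1/6 - 1/10.5) = 14.000 cm.
m_1 = -(14.000)/10.5 = -1.3333.
Since 14.000 cm > 6 cm, the first image lies past the second lens and serves as a virtual object: d_o2 = L - d_i1 = -8.000 cm.
Second lens: d_i2 = 1/(1/11 - 1/(-8.000)) = 4.632 cm.
m_2 = -(4.632)/(-8.000) = 0.5789.
Overall magnification: m = m_1 m_2 = -0.7719.

-0.772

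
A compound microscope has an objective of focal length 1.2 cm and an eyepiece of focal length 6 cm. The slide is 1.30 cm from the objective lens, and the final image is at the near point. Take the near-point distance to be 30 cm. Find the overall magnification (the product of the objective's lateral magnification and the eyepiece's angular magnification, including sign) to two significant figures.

Objective: 1/d_i = 1/f_obj - 1/d_o = 1/1.2 - 1/1.30 = 0.06410 cm^-1, so d_i = 15.600 cm.
m_obj = -d_i/d_o = -15.600/1.30 = -12.000.
Eyepiece angular magnification (image at near point): M_eye = 1 + D/f_e = 1 + 30/6 = 6.000.
Overall M = m_obj x M_eye = (-12.000)(6.000) = -72.00.

-72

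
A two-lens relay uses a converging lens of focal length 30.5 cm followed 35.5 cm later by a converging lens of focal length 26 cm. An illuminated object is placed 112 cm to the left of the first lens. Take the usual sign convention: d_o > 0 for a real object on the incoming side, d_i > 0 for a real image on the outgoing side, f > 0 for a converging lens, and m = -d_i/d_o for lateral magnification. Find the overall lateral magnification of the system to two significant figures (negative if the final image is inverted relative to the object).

First lens: d_i1 = 1/(1/30.5 - 1/112) = 41.914 cm.
m_1 = -(41.914)/112 = -0.3742.
Since 41.914 cm > 35.5 cm, the first image lies past the second lens and serves as a virtual object: d_o2 = L - d_i1 = -6.414 cm.
Second lens: d_i2 = 1/(1/26 - 1/(-6.414)) = 5.145 cm.
m_2 = -(5.145)/(-6.414) = 0.8021.
Overall magnification: m = m_1 m_2 = -0.3002.

-0.30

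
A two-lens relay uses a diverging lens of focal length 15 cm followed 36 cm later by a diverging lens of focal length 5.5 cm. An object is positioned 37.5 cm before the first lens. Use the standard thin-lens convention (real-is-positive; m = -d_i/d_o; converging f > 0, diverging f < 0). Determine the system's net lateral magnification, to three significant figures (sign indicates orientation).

First lens: d_i1 = 1/(1/(-15) - 1/37.5) = -10.714 cm.
m_1 = -(-10.714)/37.5 = 0.2857.
With d_i1 < 0 the first image is virtual and lies on the object side; the object distance for lens 2 is d_o2 = 36 - (-10.714) = 46.714 cm.
Second lens: d_i2 = 1/(1/(-5.5) - 1/(46.714)) = -4.921 cm.
m_2 = -(-4.921)/(46.714) = 0.1053.
Total m = m_1 x m_2 = (0.2857)(0.1053) = 0.0301.

0.0301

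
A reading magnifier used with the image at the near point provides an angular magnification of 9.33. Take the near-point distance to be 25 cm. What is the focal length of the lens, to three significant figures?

For the image at the near point, M = 1 + D/f.
f = D/(M - 1) = 25/(9.33 - 1) = 3.001 cm.

3.00 cm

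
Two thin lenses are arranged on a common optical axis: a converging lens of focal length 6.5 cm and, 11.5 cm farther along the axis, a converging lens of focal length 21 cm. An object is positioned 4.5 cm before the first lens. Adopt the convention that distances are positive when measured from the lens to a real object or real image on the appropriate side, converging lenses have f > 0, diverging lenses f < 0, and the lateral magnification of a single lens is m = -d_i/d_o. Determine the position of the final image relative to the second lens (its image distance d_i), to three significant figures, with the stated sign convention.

107 cm

Applying the thin-lens equation to the first lens, 1/6.5 = 1/4.5 + 1/d_i1, which gives d_i1 = -14.625 cm.
With d_i1 < 0 the first image is virtual and lies on the object side; the object distance for lens 2 is d_o2 = 11.5 - (-14.625) = 26.125 cm.
Applying the thin-lens equation again with f_2 = 21 cm and d_o2 = 26.125 cm gives d_i2 = 107.049 cm.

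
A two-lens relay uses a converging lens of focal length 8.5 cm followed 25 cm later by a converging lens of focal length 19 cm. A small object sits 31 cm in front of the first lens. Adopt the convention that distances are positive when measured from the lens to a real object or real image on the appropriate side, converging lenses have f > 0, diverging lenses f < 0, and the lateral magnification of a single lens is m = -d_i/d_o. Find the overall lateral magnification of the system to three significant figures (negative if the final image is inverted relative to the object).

-1.26

Applying the thin-lens equation to the first lens, 1/8.5 = 1/31 + 1/d_i1, which gives d_i1 = 11.711 cm.
Its lateral magnification is m_1 = -d_i1/d_o1 = -(11.711)/31 = -0.3778.
That image sits 13.289 cm in front of the second lens, so d_o2 = 13.289 cm.
Applying the thin-lens equation again with f_2 = 19 cm and d_o2 = 13.289 cm gives d_i2 = -44.210 cm.
m_2 = -(-44.210)/(13.289) = 3.3268.
The system's lateral magnification is m_1 m_2 = (-0.3778)(3.3268) = -1.2568.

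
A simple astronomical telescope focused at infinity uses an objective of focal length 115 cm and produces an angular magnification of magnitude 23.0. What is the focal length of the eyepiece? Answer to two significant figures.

|M| = f_obj/f_eye, so f_eye = f_obj/|M| = 115/23.0 = 5.000 cm.

5.0 cm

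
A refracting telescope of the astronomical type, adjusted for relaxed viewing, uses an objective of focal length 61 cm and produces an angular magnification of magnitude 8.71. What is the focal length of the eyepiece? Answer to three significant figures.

|M| = f_obj/f_eye, so f_eye = f_obj/|M| = 61/8.71 = 7.003 cm.

7.00 cm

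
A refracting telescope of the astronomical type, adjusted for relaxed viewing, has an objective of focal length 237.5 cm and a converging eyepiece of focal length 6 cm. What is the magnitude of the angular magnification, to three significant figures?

|M| = f_obj/|f_eye| = 237.5/6 = 39.583.

39.6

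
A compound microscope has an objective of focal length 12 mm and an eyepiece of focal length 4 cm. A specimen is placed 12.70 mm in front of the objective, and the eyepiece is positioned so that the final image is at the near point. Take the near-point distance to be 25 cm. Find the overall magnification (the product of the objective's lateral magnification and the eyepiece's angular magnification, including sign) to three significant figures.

-124

Convert to cm: f_obj = 12 mm = 1.2 cm; d_o = 12.70 mm = 1.27 cm.
Objective: 1/d_i = 1/f_obj - 1/d_o = 1/1.2 - 1/1.27 = 0.04593 cm^-1, so d_i = 21.771 cm.
m_obj = -d_i/d_o = -21.771/1.27 = -17.143.
Eyepiece angular magnification (image at near point): M_eye = 1 + D/f_e = 1 + 25/4 = 7.250.
Overall M = m_obj x M_eye = (-17.143)(7.250) = -124.29.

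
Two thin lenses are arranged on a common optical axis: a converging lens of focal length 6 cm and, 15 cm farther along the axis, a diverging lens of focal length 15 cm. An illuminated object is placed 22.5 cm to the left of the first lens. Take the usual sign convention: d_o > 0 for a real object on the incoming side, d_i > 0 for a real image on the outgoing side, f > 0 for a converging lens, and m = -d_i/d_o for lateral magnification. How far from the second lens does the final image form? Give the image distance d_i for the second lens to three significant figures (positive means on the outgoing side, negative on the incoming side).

Applying the thin-lens equation to the first lens, 1/6 = 1/22.5 + 1/d_i1, which gives d_i1 = 8.182 cm.
Object distance for lens 2: d_o2 = 15 - 8.182 = 6.818 cm.
Applying the thin-lens equation again with f_2 = -15 cm and d_o2 = 6.818 cm gives d_i2 = -4.687 cm.

-4.69 cm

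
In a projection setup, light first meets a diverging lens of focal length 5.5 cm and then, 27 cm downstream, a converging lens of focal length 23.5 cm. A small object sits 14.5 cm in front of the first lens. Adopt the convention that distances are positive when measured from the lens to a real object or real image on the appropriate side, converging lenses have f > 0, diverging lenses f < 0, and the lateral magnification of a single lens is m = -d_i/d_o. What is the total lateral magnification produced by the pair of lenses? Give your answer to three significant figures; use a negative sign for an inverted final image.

-0.863

Lens 1: 1/d_i1 = 1/f_1 - 1/d_o1 = 1/(-5.5) - 1/14.5 = -0.25078 cm^-1, so d_i1 = -3.988 cm.
m_1 = -(-3.988)/14.5 = 0.2750.
With d_i1 < 0 the first image is virtual and lies on the object side; the object distance for lens 2 is d_o2 = 27 - (-3.988) = 30.988 cm.
Lens 2: 1/d_i2 = 1/f_2 - 1/d_o2 = 1/23.5 - 1/(30.988) = 0.01028 cm^-1, so d_i2 = 97.256 cm.
m_2 = -(97.256)/(30.988) = -3.1386.
The system's lateral magnification is m_1 m_2 = (0.2750)(-3.1386) = -0.8631.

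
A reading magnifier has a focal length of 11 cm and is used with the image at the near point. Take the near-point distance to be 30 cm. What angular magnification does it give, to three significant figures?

3.73

M = 1 + D/f = 1 + 30/11 = 3.727.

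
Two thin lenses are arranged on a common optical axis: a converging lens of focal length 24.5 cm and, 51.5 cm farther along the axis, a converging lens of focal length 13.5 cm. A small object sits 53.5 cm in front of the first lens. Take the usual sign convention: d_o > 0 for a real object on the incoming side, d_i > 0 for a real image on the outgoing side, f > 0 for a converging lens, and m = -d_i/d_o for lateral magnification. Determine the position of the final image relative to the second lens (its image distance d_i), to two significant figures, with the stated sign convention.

-12 cm

Applying the thin-lens equation to the first lens, 1/24.5 = 1/53.5 + 1/d_i1, which gives d_i1 = 45.198 cm.
Object distance for lens 2: d_o2 = 51.5 - 45.198 = 6.302 cm.
Applying the thin-lens equation again with f_2 = 13.5 cm and d_o2 = 6.302 cm gives d_i2 = -11.819 cm.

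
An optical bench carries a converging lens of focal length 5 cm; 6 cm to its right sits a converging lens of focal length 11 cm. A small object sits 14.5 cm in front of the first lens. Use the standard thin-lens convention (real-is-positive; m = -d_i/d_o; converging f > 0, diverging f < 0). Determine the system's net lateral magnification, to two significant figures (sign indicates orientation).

First lens: d_i1 = 1/(1/5 - 1/14.5) = 7.632 cm.
m_1 = -(7.632)/14.5 = -0.5263.
Since 7.632 cm > 6 cm, the first image lies past the second lens and serves as a virtual object: d_o2 = L - d_i1 = -1.632 cm.
Second lens: d_i2 = 1/(1/11 - 1/(-1.632)) = 1.421 cm.
m_2 = -(1.421)/(-1.632) = 0.8708.
Overall magnification: m = m_1 m_2 = -0.4583.

-0.46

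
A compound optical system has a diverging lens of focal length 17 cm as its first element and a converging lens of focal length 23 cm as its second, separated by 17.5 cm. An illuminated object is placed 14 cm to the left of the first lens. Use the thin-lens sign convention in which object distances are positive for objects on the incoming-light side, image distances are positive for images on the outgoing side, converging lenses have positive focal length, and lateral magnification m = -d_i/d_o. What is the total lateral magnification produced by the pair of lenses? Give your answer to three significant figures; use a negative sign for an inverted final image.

First lens: d_i1 = 1/(1/(-17) - 1/14) = -7.677 cm.
m_1 = -(-7.677)/14 = 0.5484.
With d_i1 < 0 the first image is virtual and lies on the object side; the object distance for lens 2 is d_o2 = 17.5 - (-7.677) = 25.177 cm.
Second lens: d_i2 = 1/(1/23 - 1/(25.177)) = 265.948 cm.
m_2 = -(265.948)/(25.177) = -10.5630.
Total m = m_1 x m_2 = (0.5484)(-10.5630) = -5.7926.

-5.79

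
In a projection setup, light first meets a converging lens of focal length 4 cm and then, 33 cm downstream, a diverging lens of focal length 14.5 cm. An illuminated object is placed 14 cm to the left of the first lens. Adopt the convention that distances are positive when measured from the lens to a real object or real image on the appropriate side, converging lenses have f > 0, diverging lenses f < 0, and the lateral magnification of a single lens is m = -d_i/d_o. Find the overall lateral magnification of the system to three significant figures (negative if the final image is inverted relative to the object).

-0.138

First lens: d_i1 = 1/(1/4 - 1/14) = 5.600 cm.
m_1 = -(5.600)/14 = -0.4000.
Object distance for lens 2: d_o2 = 33 - 5.600 = 27.400 cm.
Second lens: d_i2 = 1/(1/(-14.5) - 1/(27.400)) = -9.482 cm.
m_2 = -(-9.482)/(27.400) = 0.3461.
Overall magnification: m = m_1 m_2 = -0.1384.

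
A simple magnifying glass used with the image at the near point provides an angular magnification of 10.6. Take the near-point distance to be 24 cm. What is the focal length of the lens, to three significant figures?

2.50 cm

For the image at the near point, M = 1 + D/f.
f = D/(M - 1) = 24/(10.6 - 1) = 2.500 cm.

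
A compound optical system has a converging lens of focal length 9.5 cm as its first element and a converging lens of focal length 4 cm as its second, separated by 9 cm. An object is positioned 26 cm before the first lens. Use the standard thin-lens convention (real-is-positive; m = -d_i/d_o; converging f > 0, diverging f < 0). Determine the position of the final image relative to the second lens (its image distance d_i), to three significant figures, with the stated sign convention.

2.40 cm

Lens 1: 1/d_i1 = 1/f_1 - 1/d_o1 = 1/9.5 - 1/26 = 0.06680 cm^-1, so d_i1 = 14.970 cm.
This image would form 14.970 cm past lens 1, i.e. 5.970 cm beyond lens 2, so it is a virtual object for lens 2: d_o2 = 9 - 14.970 = -5.970 cm.
Lens 2: 1/d_i2 = 1/f_2 - 1/d_o2 = 1/4 - 1/(-5.970) = 0.41751 cm^-1, so d_i2 = 2.395 cm.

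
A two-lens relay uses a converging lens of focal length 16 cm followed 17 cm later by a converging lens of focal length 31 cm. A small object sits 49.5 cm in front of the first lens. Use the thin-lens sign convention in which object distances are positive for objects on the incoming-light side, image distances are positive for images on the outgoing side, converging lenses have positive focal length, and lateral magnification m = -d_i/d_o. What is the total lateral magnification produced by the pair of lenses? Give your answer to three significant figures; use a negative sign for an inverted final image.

Lens 1: 1/d_i1 = 1/f_1 - 1/d_o1 = 1/16 - 1/49.5 = 0.04230 cm^-1, so d_i1 = 23.642 cm.
m_1 = -(23.642)/49.5 = -0.4776.
Since 23.642 cm > 17 cm, the first image lies past the second lens and serves as a virtual object: d_o2 = L - d_i1 = -6.642 cm.
Lens 2: 1/d_i2 = 1/f_2 - 1/d_o2 = 1/31 - 1/(-6.642) = 0.18282 cm^-1, so d_i2 = 5.470 cm.
m_2 = -(5.470)/(-6.642) = 0.8236.
Total m = m_1 x m_2 = (-0.4776)(0.8236) = -0.3933.

-0.393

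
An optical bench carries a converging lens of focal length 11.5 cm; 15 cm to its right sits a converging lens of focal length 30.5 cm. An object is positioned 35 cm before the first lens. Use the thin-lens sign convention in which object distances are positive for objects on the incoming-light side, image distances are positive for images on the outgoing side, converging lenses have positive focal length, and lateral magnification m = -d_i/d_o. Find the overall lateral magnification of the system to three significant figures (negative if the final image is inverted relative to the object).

-0.457

Lens 1: 1/d_i1 = 1/f_1 - 1/d_o1 = 1/11.5 - 1/35 = 0.05839 cm^-1, so d_i1 = 17.128 cm.
m_1 = -(17.128)/35 = -0.4894.
Since 17.128 cm > 15 cm, the first image lies past the second lens and serves as a virtual object: d_o2 = L - d_i1 = -2.128 cm.
Lens 2: 1/d_i2 = 1/f_2 - 1/d_o2 = 1/30.5 - 1/(-2.128) = 0.50279 cm^-1, so d_i2 = 1.989 cm.
m_2 = -(1.989)/(-2.128) = 0.9348.
Overall magnification: m = m_1 m_2 = -0.4575.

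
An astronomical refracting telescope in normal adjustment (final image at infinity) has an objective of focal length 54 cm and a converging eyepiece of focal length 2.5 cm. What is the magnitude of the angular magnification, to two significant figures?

|M| = f_obj/|f_eye| = 54/2.5 = 21.600.

22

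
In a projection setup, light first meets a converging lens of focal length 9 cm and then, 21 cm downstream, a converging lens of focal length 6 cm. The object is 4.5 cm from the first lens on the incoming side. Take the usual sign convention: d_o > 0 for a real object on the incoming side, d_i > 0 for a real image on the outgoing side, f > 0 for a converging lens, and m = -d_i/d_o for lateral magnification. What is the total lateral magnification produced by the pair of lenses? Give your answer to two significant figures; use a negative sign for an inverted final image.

Applying the thin-lens equation to the first lens, 1/9 = 1/4.5 + 1/d_i1, which gives d_i1 = -9.000 cm.
Its lateral magnification is m_1 = -d_i1/d_o1 = -(-9.000)/4.5 = 2.0000.
The intermediate image is virtual, 9.000 cm to the left of lens 1, so d_o2 = L - d_i1 = 21 - (-9.000) = 30.000 cm.
Applying the thin-lens equation again with f_2 = 6 cm and d_o2 = 30.000 cm gives d_i2 = 7.500 cm.
m_2 = -(7.500)/(30.000) = -0.2500.
Overall magnification: m = m_1 m_2 = -0.5000.

-0.50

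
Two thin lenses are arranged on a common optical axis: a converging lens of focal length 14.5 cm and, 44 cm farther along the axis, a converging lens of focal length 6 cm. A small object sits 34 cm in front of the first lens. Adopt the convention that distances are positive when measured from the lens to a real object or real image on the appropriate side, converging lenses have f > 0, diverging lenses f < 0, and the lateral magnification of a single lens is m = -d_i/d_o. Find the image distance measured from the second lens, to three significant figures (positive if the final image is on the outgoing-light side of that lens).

Lens 1: 1/d_i1 = 1/f_1 - 1/d_o1 = 1/14.5 - 1/34 = 0.03955 cm^-1, so d_i1 = 25.282 cm.
Object distance for lens 2: d_o2 = 44 - 25.282 = 18.718 cm.
Lens 2: 1/d_i2 = 1/f_2 - 1/d_o2 = 1/6 - 1/(18.718) = 0.11324 cm^-1, so d_i2 = 8.831 cm.

8.83 cm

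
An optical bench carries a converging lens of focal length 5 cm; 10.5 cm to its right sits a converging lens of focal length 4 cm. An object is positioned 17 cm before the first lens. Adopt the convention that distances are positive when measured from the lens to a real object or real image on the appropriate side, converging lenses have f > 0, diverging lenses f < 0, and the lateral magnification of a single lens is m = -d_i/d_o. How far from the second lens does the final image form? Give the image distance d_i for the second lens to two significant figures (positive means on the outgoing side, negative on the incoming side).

-23 cm

Applying the thin-lens equation to the first lens, 1/5 = 1/17 + 1/d_i1, which gives d_i1 = 7.083 cm.
Object distance for lens 2: d_o2 = 10.5 - 7.083 = 3.417 cm.
Applying the thin-lens equation again with f_2 = 4 cm and d_o2 = 3.417 cm gives d_i2 = -23.429 cm.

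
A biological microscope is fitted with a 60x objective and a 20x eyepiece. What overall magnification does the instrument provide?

1200

The overall magnification of a compound microscope is the product of the objective and eyepiece magnifications:
M = M_obj x M_eye = 60 x 20 = 1200.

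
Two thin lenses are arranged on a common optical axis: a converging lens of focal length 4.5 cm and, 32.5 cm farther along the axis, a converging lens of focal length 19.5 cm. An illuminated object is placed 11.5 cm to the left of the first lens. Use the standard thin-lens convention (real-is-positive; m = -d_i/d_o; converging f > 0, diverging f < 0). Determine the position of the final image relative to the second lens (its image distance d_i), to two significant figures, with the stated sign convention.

Applying the thin-lens equation to the first lens, 1/4.5 = 1/11.5 + 1/d_i1, which gives d_i1 = 7.393 cm.
That image sits 25.107 cm in front of the second lens, so d_o2 = 25.107 cm.
Applying the thin-lens equation again with f_2 = 19.5 cm and d_o2 = 25.107 cm gives d_i2 = 87.315 cm.

87 cm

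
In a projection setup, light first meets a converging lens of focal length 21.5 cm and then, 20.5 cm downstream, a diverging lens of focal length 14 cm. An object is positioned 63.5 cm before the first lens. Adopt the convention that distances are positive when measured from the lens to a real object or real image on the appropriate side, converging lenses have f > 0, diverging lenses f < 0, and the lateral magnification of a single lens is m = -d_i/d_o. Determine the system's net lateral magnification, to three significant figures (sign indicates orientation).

-3.59

Applying the thin-lens equation to the first lens, 1/21.5 = 1/63.5 + 1/d_i1, which gives d_i1 = 32.506 cm.
Its lateral magnification is m_1 = -d_i1/d_o1 = -(32.506)/63.5 = -0.5119.
This image would form 32.506 cm past lens 1, i.e. 12.006 cm beyond lens 2, so it is a virtual object for lens 2: d_o2 = 20.5 - 32.506 = -12.006 cm.
Applying the thin-lens equation again with f_2 = -14 cm and d_o2 = -12.006 cm gives d_i2 = 84.293 cm.
m_2 = -(84.293)/(-12.006) = 7.0209.
Total m = m_1 x m_2 = (-0.5119)(7.0209) = -3.5940.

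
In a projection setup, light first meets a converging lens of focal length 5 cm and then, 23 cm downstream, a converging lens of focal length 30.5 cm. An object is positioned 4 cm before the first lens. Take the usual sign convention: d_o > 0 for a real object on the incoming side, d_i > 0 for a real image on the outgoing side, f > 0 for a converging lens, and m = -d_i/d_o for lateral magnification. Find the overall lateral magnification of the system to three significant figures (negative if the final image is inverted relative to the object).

Applying the thin-lens equation to the first lens, 1/5 = 1/4 + 1/d_i1, which gives d_i1 = -20.000 cm.
Its lateral magnification is m_1 = -d_i1/d_o1 = -(-20.000)/4 = 5.0000.
The intermediate image is virtual, 20.000 cm to the left of lens 1, so d_o2 = L - d_i1 = 23 - (-20.000) = 43.000 cm.
Applying the thin-lens equation again with f_2 = 30.5 cm and d_o2 = 43.000 cm gives d_i2 = 104.920 cm.
m_2 = -(104.920)/(43.000) = -2.4400.
The system's lateral magnification is m_1 m_2 = (5.0000)(-2.4400) = -12.2000.

-12.2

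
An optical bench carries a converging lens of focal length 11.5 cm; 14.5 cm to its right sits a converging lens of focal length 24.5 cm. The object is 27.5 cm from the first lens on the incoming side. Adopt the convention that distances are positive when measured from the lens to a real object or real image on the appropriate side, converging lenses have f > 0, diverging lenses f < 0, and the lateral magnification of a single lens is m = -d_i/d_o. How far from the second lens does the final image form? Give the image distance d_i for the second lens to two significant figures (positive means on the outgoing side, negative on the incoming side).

Lens 1: 1/d_i1 = 1/f_1 - 1/d_o1 = 1/11.5 - 1/27.5 = 0.05059 cm^-1, so d_i1 = 19.766 cm.
Since 19.766 cm > 14.5 cm, the first image lies past the second lens and serves as a virtual object: d_o2 = L - d_i1 = -5.266 cm.
Lens 2: 1/d_i2 = 1/f_2 - 1/d_o2 = 1/24.5 - 1/(-5.266) = 0.23073 cm^-1, so d_i2 = 4.334 cm.

4.3 cm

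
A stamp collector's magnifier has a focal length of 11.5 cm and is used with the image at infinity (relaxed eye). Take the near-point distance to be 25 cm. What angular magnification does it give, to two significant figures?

2.2

M = D/f = 25/11.5 = 2.174.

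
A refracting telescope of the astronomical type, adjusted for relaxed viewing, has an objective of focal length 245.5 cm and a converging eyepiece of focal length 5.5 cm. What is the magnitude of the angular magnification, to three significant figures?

44.6

|M| = f_obj/|f_eye| = 245.5/5.5 = 44.636.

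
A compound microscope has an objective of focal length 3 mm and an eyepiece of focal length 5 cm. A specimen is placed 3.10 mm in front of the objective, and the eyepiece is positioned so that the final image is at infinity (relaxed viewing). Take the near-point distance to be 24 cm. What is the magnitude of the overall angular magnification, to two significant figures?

Convert to cm: f_obj = 3 mm = 0.3 cm; d_o = 3.10 mm = 0.31 cm.
Objective: 1/d_i = 1/f_obj - 1/d_o = 1/0.3 - 1/0.31 = 0.10753 cm^-1, so d_i = 9.300 cm.
m_obj = -d_i/d_o = -9.300/0.31 = -30.000.
Eyepiece angular magnification (image at infinity): M_eye = D/f_e = 24/5 = 4.800.
Overall M = m_obj x M_eye = (-30.000)(4.800) = -144.00.
|M| = 144.00.

140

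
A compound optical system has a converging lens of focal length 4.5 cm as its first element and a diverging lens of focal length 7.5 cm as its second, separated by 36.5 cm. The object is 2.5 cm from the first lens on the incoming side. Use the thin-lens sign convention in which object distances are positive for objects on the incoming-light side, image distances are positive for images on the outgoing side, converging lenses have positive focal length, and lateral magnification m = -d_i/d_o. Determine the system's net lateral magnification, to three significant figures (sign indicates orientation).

0.340

Lens 1: 1/d_i1 = 1/f_1 - 1/d_o1 = 1/4.5 - 1/2.5 = -0.17778 cm^-1, so d_i1 = -5.625 cm.
m_1 = -(-5.625)/2.5 = 2.2500.
With d_i1 < 0 the first image is virtual and lies on the object side; the object distance for lens 2 is d_o2 = 36.5 - (-5.625) = 42.125 cm.
Lens 2: 1/d_i2 = 1/f_2 - 1/d_o2 = 1/(-7.5) - 1/(42.125) = -0.15707 cm^-1, so d_i2 = -6.366 cm.
m_2 = -(-6.366)/(42.125) = 0.1511.
Overall magnification: m = m_1 m_2 = 0.3401.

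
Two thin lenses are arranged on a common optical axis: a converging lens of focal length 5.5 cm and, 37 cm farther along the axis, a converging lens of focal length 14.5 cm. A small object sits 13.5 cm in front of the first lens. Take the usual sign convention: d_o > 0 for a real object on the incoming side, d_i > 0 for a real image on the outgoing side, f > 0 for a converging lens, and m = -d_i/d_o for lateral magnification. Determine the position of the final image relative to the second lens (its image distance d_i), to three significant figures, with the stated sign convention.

Lens 1: 1/d_i1 = 1/f_1 - 1/d_o1 = 1/5.5 - 1/13.5 = 0.10774 cm^-1, so d_i1 = 9.281 cm.
The intermediate image is 9.281 cm to the right of lens 1, so d_o2 = L - d_i1 = 37 - 9.281 = 27.719 cm.
Lens 2: 1/d_i2 = 1/f_2 - 1/d_o2 = 1/14.5 - 1/(27.719) = 0.03289 cm^-1, so d_i2 = 30.405 cm.

30.4 cm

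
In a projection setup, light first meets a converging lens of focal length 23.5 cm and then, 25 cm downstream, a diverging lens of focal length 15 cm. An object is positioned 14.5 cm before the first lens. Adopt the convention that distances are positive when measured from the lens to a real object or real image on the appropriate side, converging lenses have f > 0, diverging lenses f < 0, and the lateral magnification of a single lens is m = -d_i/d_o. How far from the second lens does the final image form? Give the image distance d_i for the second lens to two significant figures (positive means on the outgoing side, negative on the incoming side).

-12 cm

Applying the thin-lens equation to the first lens, 1/23.5 = 1/14.5 + 1/d_i1, which gives d_i1 = -37.861 cm.
With d_i1 < 0 the first image is virtual and lies on the object side; the object distance for lens 2 is d_o2 = 25 - (-37.861) = 62.861 cm.
Applying the thin-lens equation again with f_2 = -15 cm and d_o2 = 62.861 cm gives d_i2 = -12.110 cm.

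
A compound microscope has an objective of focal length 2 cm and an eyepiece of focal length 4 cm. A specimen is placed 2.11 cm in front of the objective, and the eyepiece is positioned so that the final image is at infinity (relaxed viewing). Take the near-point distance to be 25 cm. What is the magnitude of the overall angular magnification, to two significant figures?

Objective: 1/d_i = 1/f_obj - 1/d_o = 1/2 - 1/2.11 = 0.02607 cm^-1, so d_i = 38.364 cm.
m_obj = -d_i/d_o = -38.364/2.11 = -18.182.
Eyepiece angular magnification (image at infinity): M_eye = D/f_e = 25/4 = 6.250.
Overall M = m_obj x M_eye = (-18.182)(6.250) = -113.64.
|M| = 113.64.

110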